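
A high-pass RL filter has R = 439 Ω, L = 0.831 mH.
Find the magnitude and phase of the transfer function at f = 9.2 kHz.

Step 1 — Angular frequency: ω = 2π·9200 = 5.781e+04 rad/s.
Step 2 — Transfer function: H(jω) = jωL/(R + jωL).
Step 3 — Numerator jωL = j·48.04; denominator R + jωL = 439 + j48.04.
Step 4 — H = 0.01183 + j0.1081.
Step 5 — Magnitude: |H| = 0.1088 (-19.3 dB); phase: φ = 83.8°.

|H| = 0.1088 (-19.3 dB), φ = 83.8°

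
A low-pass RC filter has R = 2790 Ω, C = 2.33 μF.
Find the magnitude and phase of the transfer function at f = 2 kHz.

Step 1 — Angular frequency: ω = 2π·2000 = 1.257e+04 rad/s.
Step 2 — Transfer function: H(jω) = 1/(1 + jωRC).
Step 3 — Denominator: 1 + jωRC = 1 + j·1.257e+04·2790·2.33e-06 = 1 + j81.69.
Step 4 — H = 0.0001498 - j0.01224.
Step 5 — Magnitude: |H| = 0.01224 (-38.2 dB); phase: φ = -89.3°.

|H| = 0.01224 (-38.2 dB), φ = -89.3°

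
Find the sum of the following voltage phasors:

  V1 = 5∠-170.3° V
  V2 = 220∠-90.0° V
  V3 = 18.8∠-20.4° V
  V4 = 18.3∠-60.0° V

Step 1 — Convert each phasor to rectangular form:
  V1 = 5·(cos(-170.3°) + j·sin(-170.3°)) = -4.929 - j0.8424 V
  V2 = 220·(cos(-90.0°) + j·sin(-90.0°)) = 0 - j220 V
  V3 = 18.8·(cos(-20.4°) + j·sin(-20.4°)) = 17.62 - j6.553 V
  V4 = 18.3·(cos(-60.0°) + j·sin(-60.0°)) = 9.15 - j15.85 V
Step 2 — Sum components: V_total = 21.84 - j243.2 V.
Step 3 — Convert to polar: |V_total| = 244.2 V, ∠V_total = -84.9°.

V_total = 244.2∠-84.9° V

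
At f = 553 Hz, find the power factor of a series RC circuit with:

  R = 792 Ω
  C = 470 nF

Step 1 — Angular frequency: ω = 2π·f = 2π·553 = 3475 rad/s.
Step 2 — Component impedances:
  R: Z = R = 792 Ω
  C: Z = 1/(jωC) = -j/(ω·C) = 0 - j612.3 Ω
Step 3 — Series combination: Z_total = R + C = 792 - j612.3 Ω = 1001∠-37.7° Ω.
Step 4 — Power factor: PF = cos(φ) = Re(Z)/|Z| = 792/1001.1 = 0.7911.
Step 5 — Type: Im(Z) = -612.3 ⇒ leading (phase φ = -37.7°).

PF = 0.7911 (leading, φ = -37.7°)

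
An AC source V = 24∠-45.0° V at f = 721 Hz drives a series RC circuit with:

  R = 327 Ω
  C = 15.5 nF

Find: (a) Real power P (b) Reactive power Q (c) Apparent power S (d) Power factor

Step 1 — Angular frequency: ω = 2π·f = 2π·721 = 4530 rad/s.
Step 2 — Component impedances:
  R: Z = R = 327 Ω
  C: Z = 1/(jωC) = -j/(ω·C) = 0 - j1.424e+04 Ω
Step 3 — Series combination: Z_total = R + C = 327 - j1.424e+04 Ω = 1.425e+04∠-88.7° Ω.
Step 4 — Source phasor: V = 24∠-45.0° V = 16.97 - j16.97 V.
Step 5 — Current: I = V / Z = 0.001218 + j0.001164 A = 0.001685∠43.7° A.
Step 6 — Complex power: S = V·I* = 0.0009282 - j0.04042 VA.
Step 7 — Real power: P = Re(S) = 0.0009282 W.
Step 8 — Reactive power: Q = Im(S) = -0.04042 VAR.
Step 9 — Apparent power: |S| = 0.04043 VA.
Step 10 — Power factor: PF = P/|S| = 0.02296 (leading).

(a) P = 0.0009282 W  (b) Q = -0.04042 VAR  (c) S = 0.04043 VA  (d) PF = 0.02296 (leading)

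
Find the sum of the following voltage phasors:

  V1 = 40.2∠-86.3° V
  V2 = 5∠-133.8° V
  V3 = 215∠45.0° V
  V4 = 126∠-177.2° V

Step 1 — Convert each phasor to rectangular form:
  V1 = 40.2·(cos(-86.3°) + j·sin(-86.3°)) = 2.594 - j40.12 V
  V2 = 5·(cos(-133.8°) + j·sin(-133.8°)) = -3.461 - j3.609 V
  V3 = 215·(cos(45.0°) + j·sin(45.0°)) = 152 + j152 V
  V4 = 126·(cos(-177.2°) + j·sin(-177.2°)) = -125.8 - j6.155 V
Step 2 — Sum components: V_total = 25.31 + j102.1 V.
Step 3 — Convert to polar: |V_total| = 105.2 V, ∠V_total = 76.1°.

V_total = 105.2∠76.1° V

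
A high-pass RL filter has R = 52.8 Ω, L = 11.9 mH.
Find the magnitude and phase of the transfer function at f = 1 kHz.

Step 1 — Angular frequency: ω = 2π·1000 = 6283 rad/s.
Step 2 — Transfer function: H(jω) = jωL/(R + jωL).
Step 3 — Numerator jωL = j·74.77; denominator R + jωL = 52.8 + j74.77.
Step 4 — H = 0.6673 + j0.4712.
Step 5 — Magnitude: |H| = 0.8169 (-1.8 dB); phase: φ = 35.2°.

|H| = 0.8169 (-1.8 dB), φ = 35.2°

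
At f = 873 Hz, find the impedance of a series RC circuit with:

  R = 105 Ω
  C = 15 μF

Step 1 — Angular frequency: ω = 2π·f = 2π·873 = 5485 rad/s.
Step 2 — Component impedances:
  R: Z = R = 105 Ω
  C: Z = 1/(jωC) = -j/(ω·C) = 0 - j12.15 Ω
Step 3 — Series combination: Z_total = R + C = 105 - j12.15 Ω = 105.7∠-6.6° Ω.

Z = 105 - j12.15 Ω = 105.7∠-6.6° Ω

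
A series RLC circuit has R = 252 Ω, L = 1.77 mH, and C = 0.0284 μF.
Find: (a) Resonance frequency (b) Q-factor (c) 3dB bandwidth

Step 1 — Resonance: ω₀ = 1/√(LC) = 1/√(0.00177·2.84e-08) = 1.41e+05 rad/s.
Step 2 — f₀ = ω₀/(2π) = 2.245e+04 Hz.
Step 3 — Series Q: Q = ω₀L/R = 1.41e+05·0.00177/252 = 0.9907.
Step 4 — Bandwidth: Δω = ω₀/Q = 1.424e+05 rad/s; BW = Δω/(2π) = 2.266e+04 Hz.

(a) f₀ = 2.245e+04 Hz  (b) Q = 0.9907  (c) BW = 2.266e+04 Hz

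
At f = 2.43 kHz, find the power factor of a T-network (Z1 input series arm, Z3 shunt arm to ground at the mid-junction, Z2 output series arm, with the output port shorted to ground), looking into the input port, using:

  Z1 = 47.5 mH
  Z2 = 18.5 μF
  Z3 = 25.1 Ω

Step 1 — Angular frequency: ω = 2π·f = 2π·2430 = 1.527e+04 rad/s.
Step 2 — Component impedances:
  Z1: Z = jωL = j·1.527e+04·0.0475 = 0 + j725.2 Ω
  Z2: Z = 1/(jωC) = -j/(ω·C) = 0 - j3.54 Ω
  Z3: Z = R = 25.1 Ω
Step 3 — With the output port shorted to ground, the output series arm Z2 runs from the junction to ground; the shunt arm Z3 also runs from the junction to ground. They appear in parallel: Z3 || Z2 = 0.4896 - j3.471 Ω.
Step 4 — Series with input arm Z1: Z_in = Z1 + (Z3 || Z2) = 0.4896 + j721.8 Ω = 721.8∠90.0° Ω.
Step 5 — Power factor: PF = cos(φ) = Re(Z)/|Z| = 0.48962/721.77 = 0.0006784.
Step 6 — Type: Im(Z) = 721.8 ⇒ lagging (phase φ = 90.0°).

PF = 0.0006784 (lagging, φ = 90.0°)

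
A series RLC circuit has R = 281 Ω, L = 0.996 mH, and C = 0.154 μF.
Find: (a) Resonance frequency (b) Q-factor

Step 1 — Resonance condition Im(Z)=0 gives ω₀ = 1/√(LC).
Step 2 — ω₀ = 1/√(0.000996·1.54e-07) = 8.074e+04 rad/s.
Step 3 — f₀ = ω₀/(2π) = 1.285e+04 Hz.
Step 4 — Series Q: Q = ω₀L/R = 8.074e+04·0.000996/281 = 0.2862.

(a) f₀ = 1.285e+04 Hz  (b) Q = 0.2862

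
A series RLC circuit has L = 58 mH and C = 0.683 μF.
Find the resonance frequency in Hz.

Step 1 — Resonance condition Im(Z)=0 gives ω₀ = 1/√(LC).
Step 2 — ω₀ = 1/√(0.058·6.83e-07) = 5024 rad/s.
Step 3 — f₀ = ω₀/(2π) = 799.6 Hz.

f₀ = 799.6 Hz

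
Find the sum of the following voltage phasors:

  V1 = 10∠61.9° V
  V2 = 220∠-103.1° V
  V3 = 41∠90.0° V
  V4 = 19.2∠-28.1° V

Step 1 — Convert each phasor to rectangular form:
  V1 = 10·(cos(61.9°) + j·sin(61.9°)) = 4.71 + j8.821 V
  V2 = 220·(cos(-103.1°) + j·sin(-103.1°)) = -49.86 - j214.3 V
  V3 = 41·(cos(90.0°) + j·sin(90.0°)) = 0 + j41 V
  V4 = 19.2·(cos(-28.1°) + j·sin(-28.1°)) = 16.94 - j9.043 V
Step 2 — Sum components: V_total = -28.22 - j173.5 V.
Step 3 — Convert to polar: |V_total| = 175.8 V, ∠V_total = -99.2°.

V_total = 175.8∠-99.2° V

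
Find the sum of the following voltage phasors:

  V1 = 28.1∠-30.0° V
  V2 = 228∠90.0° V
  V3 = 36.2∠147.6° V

Step 1 — Convert each phasor to rectangular form:
  V1 = 28.1·(cos(-30.0°) + j·sin(-30.0°)) = 24.34 - j14.05 V
  V2 = 228·(cos(90.0°) + j·sin(90.0°)) = 0 + j228 V
  V3 = 36.2·(cos(147.6°) + j·sin(147.6°)) = -30.56 + j19.4 V
Step 2 — Sum components: V_total = -6.229 + j233.3 V.
Step 3 — Convert to polar: |V_total| = 233.4 V, ∠V_total = 91.5°.

V_total = 233.4∠91.5° V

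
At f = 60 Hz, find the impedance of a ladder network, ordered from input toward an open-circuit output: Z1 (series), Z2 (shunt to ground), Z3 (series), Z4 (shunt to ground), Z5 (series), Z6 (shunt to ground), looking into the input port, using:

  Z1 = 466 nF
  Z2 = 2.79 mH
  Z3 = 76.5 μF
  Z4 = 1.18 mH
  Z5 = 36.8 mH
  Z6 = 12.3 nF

Step 1 — Angular frequency: ω = 2π·f = 2π·60 = 377 rad/s.
Step 2 — Component impedances:
  Z1: Z = 1/(jωC) = -j/(ω·C) = 0 - j5692 Ω
  Z2: Z = jωL = j·377·0.00279 = 0 + j1.052 Ω
  Z3: Z = 1/(jωC) = -j/(ω·C) = 0 - j34.67 Ω
  Z4: Z = jωL = j·377·0.00118 = 0 + j0.4448 Ω
  Z5: Z = jωL = j·377·0.0368 = 0 + j13.87 Ω
  Z6: Z = 1/(jωC) = -j/(ω·C) = 0 - j2.157e+05 Ω
Step 3 — Ladder network (open output): work backward from the far end, alternating series and parallel combinations. Z_in = 0 - j5691 Ω = 5691∠-90.0° Ω.

Z = 0 - j5691 Ω = 5691∠-90.0° Ω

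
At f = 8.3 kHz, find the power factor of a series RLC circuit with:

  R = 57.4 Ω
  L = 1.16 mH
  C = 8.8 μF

Step 1 — Angular frequency: ω = 2π·f = 2π·8300 = 5.215e+04 rad/s.
Step 2 — Component impedances:
  R: Z = R = 57.4 Ω
  L: Z = jωL = j·5.215e+04·0.00116 = 0 + j60.49 Ω
  C: Z = 1/(jωC) = -j/(ω·C) = 0 - j2.179 Ω
Step 3 — Series combination: Z_total = R + L + C = 57.4 + j58.32 Ω = 81.83∠45.5° Ω.
Step 4 — Power factor: PF = cos(φ) = Re(Z)/|Z| = 57.4/81.83 = 0.7015.
Step 5 — Type: Im(Z) = 58.32 ⇒ lagging (phase φ = 45.5°).

PF = 0.7015 (lagging, φ = 45.5°)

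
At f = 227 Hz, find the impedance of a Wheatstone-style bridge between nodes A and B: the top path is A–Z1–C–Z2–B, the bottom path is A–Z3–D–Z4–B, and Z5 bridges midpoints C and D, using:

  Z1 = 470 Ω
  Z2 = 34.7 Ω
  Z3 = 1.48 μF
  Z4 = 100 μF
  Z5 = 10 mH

Step 1 — Angular frequency: ω = 2π·f = 2π·227 = 1426 rad/s.
Step 2 — Component impedances:
  Z1: Z = R = 470 Ω
  Z2: Z = R = 34.7 Ω
  Z3: Z = 1/(jωC) = -j/(ω·C) = 0 - j473.7 Ω
  Z4: Z = 1/(jωC) = -j/(ω·C) = 0 - j7.011 Ω
  Z5: Z = jωL = j·1426·0.01 = 0 + j14.26 Ω
Step 3 — Bridge requires nodal analysis (the Z5 bridge couples midpoints C and D, so the two paths cannot be reduced to a simple series/parallel combination). Setting node B to ground and injecting 1 A at node A, the 3-node admittance system at A, C, D solves to V_A = Z_AB = 242.7 - j241.8 Ω = 342.6∠-44.9° Ω.

Z = 242.7 - j241.8 Ω = 342.6∠-44.9° Ω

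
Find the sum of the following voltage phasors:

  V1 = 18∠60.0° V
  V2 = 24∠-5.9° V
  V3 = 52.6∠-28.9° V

Step 1 — Convert each phasor to rectangular form:
  V1 = 18·(cos(60.0°) + j·sin(60.0°)) = 9 + j15.59 V
  V2 = 24·(cos(-5.9°) + j·sin(-5.9°)) = 23.87 - j2.467 V
  V3 = 52.6·(cos(-28.9°) + j·sin(-28.9°)) = 46.05 - j25.42 V
Step 2 — Sum components: V_total = 78.92 - j12.3 V.
Step 3 — Convert to polar: |V_total| = 79.87 V, ∠V_total = -8.9°.

V_total = 79.87∠-8.9° V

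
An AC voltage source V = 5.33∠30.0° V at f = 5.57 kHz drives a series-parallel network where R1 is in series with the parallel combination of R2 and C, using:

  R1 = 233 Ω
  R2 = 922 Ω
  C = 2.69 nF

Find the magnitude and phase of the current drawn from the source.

Step 1 — Angular frequency: ω = 2π·f = 2π·5570 = 3.5e+04 rad/s.
Step 2 — Component impedances:
  R1: Z = R = 233 Ω
  R2: Z = R = 922 Ω
  C: Z = 1/(jωC) = -j/(ω·C) = 0 - j1.062e+04 Ω
Step 3 — Parallel branch: R2 || C = 1/(1/R2 + 1/C) = 915.1 - j79.43 Ω.
Step 4 — Series with R1: Z_total = R1 + (R2 || C) = 1148 - j79.43 Ω = 1151∠-4.0° Ω.
Step 5 — Source phasor: V = 5.33∠30.0° V = 4.616 + j2.665 V.
Step 6 — Ohm's law: I = V / Z_total = (4.616 + j2.665) / (1148 - j79.43) = 0.003841 + j0.002587 A.
Step 7 — Convert to polar: |I| = 0.004631 A, ∠I = 34.0°.

I = 0.004631∠34.0° A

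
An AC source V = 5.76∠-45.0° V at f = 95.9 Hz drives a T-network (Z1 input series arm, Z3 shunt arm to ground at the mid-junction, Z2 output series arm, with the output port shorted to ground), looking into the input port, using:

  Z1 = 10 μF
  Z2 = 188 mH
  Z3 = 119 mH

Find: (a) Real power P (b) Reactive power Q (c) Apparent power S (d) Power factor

Step 1 — Angular frequency: ω = 2π·f = 2π·95.9 = 602.6 rad/s.
Step 2 — Component impedances:
  Z1: Z = 1/(jωC) = -j/(ω·C) = 0 - j166 Ω
  Z2: Z = jωL = j·602.6·0.188 = 0 + j113.3 Ω
  Z3: Z = jωL = j·602.6·0.119 = 0 + j71.7 Ω
Step 3 — With the output port shorted to ground, the output series arm Z2 runs from the junction to ground; the shunt arm Z3 also runs from the junction to ground. They appear in parallel: Z3 || Z2 = 0 + j43.91 Ω.
Step 4 — Series with input arm Z1: Z_in = Z1 + (Z3 || Z2) = 0 - j122 Ω = 122∠-90.0° Ω.
Step 5 — Source phasor: V = 5.76∠-45.0° V = 4.073 - j4.073 V.
Step 6 — Current: I = V / Z = 0.03337 + j0.03337 A = 0.04719∠45.0° A.
Step 7 — Complex power: S = V·I* = 0 - j0.2718 VA.
Step 8 — Real power: P = Re(S) = 0 W.
Step 9 — Reactive power: Q = Im(S) = -0.2718 VAR.
Step 10 — Apparent power: |S| = 0.2718 VA.
Step 11 — Power factor: PF = P/|S| = 0 (leading).

(a) P = 0 W  (b) Q = -0.2718 VAR  (c) S = 0.2718 VA  (d) PF = 0 (leading)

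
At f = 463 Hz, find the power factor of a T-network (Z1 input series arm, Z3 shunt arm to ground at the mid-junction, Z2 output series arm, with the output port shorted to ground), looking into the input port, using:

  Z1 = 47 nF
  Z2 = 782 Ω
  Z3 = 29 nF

Step 1 — Angular frequency: ω = 2π·f = 2π·463 = 2909 rad/s.
Step 2 — Component impedances:
  Z1: Z = 1/(jωC) = -j/(ω·C) = 0 - j7314 Ω
  Z2: Z = R = 782 Ω
  Z3: Z = 1/(jωC) = -j/(ω·C) = 0 - j1.185e+04 Ω
Step 3 — With the output port shorted to ground, the output series arm Z2 runs from the junction to ground; the shunt arm Z3 also runs from the junction to ground. They appear in parallel: Z3 || Z2 = 778.6 - j51.37 Ω.
Step 4 — Series with input arm Z1: Z_in = Z1 + (Z3 || Z2) = 778.6 - j7365 Ω = 7406∠-84.0° Ω.
Step 5 — Power factor: PF = cos(φ) = Re(Z)/|Z| = 778.6/7406 = 0.1051.
Step 6 — Type: Im(Z) = -7365 ⇒ leading (phase φ = -84.0°).

PF = 0.1051 (leading, φ = -84.0°)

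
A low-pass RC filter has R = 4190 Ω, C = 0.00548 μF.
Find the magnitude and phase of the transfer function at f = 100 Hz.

Step 1 — Angular frequency: ω = 2π·100 = 628.3 rad/s.
Step 2 — Transfer function: H(jω) = 1/(1 + jωRC).
Step 3 — Denominator: 1 + jωRC = 1 + j·628.3·4190·5.48e-09 = 1 + j0.01443.
Step 4 — H = 0.9998 - j0.01442.
Step 5 — Magnitude: |H| = 0.9999 (-0.0 dB); phase: φ = -0.8°.

|H| = 0.9999 (-0.0 dB), φ = -0.8°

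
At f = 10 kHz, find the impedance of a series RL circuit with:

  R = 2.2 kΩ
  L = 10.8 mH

Step 1 — Angular frequency: ω = 2π·f = 2π·1e+04 = 6.283e+04 rad/s.
Step 2 — Component impedances:
  R: Z = R = 2200 Ω
  L: Z = jωL = j·6.283e+04·0.0108 = 0 + j678.6 Ω
Step 3 — Series combination: Z_total = R + L = 2200 + j678.6 Ω = 2302∠17.1° Ω.

Z = 2200 + j678.6 Ω = 2302∠17.1° Ω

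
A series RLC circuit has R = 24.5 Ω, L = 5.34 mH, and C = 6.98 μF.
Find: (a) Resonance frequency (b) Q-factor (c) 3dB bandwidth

Step 1 — Resonance: ω₀ = 1/√(LC) = 1/√(0.00534·6.98e-06) = 5180 rad/s.
Step 2 — f₀ = ω₀/(2π) = 824.4 Hz.
Step 3 — Series Q: Q = ω₀L/R = 5180·0.00534/24.5 = 1.129.
Step 4 — Bandwidth: Δω = ω₀/Q = 4588 rad/s; BW = Δω/(2π) = 730.2 Hz.

(a) f₀ = 824.4 Hz  (b) Q = 1.129  (c) BW = 730.2 Hz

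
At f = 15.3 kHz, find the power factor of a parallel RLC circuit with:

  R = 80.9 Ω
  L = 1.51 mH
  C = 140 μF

Step 1 — Angular frequency: ω = 2π·f = 2π·1.53e+04 = 9.613e+04 rad/s.
Step 2 — Component impedances:
  R: Z = R = 80.9 Ω
  L: Z = jωL = j·9.613e+04·0.00151 = 0 + j145.2 Ω
  C: Z = 1/(jωC) = -j/(ω·C) = 0 - j0.0743 Ω
Step 3 — Parallel combination: 1/Z_total = 1/R + 1/L + 1/C; Z_total = 6.831e-05 - j0.07434 Ω = 0.07434∠-89.9° Ω.
Step 4 — Power factor: PF = cos(φ) = Re(Z)/|Z| = 6.831e-05/0.07434 = 0.0009189.
Step 5 — Type: Im(Z) = -0.07434 ⇒ leading (phase φ = -89.9°).

PF = 0.0009189 (leading, φ = -89.9°)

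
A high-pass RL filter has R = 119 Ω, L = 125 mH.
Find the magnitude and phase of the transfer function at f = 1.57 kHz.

Step 1 — Angular frequency: ω = 2π·1570 = 9865 rad/s.
Step 2 — Transfer function: H(jω) = jωL/(R + jωL).
Step 3 — Numerator jωL = j·1233; denominator R + jωL = 119 + j1233.
Step 4 — H = 0.9908 + j0.09562.
Step 5 — Magnitude: |H| = 0.9954 (-0.0 dB); phase: φ = 5.5°.

|H| = 0.9954 (-0.0 dB), φ = 5.5°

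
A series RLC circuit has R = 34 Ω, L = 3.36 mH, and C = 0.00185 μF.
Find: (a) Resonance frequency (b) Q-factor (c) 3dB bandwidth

Step 1 — Resonance: ω₀ = 1/√(LC) = 1/√(0.00336·1.85e-09) = 4.011e+05 rad/s.
Step 2 — f₀ = ω₀/(2π) = 6.384e+04 Hz.
Step 3 — Series Q: Q = ω₀L/R = 4.011e+05·0.00336/34 = 39.64.
Step 4 — Bandwidth: Δω = ω₀/Q = 1.012e+04 rad/s; BW = Δω/(2π) = 1610 Hz.

(a) f₀ = 6.384e+04 Hz  (b) Q = 39.64  (c) BW = 1610 Hz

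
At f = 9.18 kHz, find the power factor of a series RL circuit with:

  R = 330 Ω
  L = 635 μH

Step 1 — Angular frequency: ω = 2π·f = 2π·9180 = 5.768e+04 rad/s.
Step 2 — Component impedances:
  R: Z = R = 330 Ω
  L: Z = jωL = j·5.768e+04·0.000635 = 0 + j36.63 Ω
Step 3 — Series combination: Z_total = R + L = 330 + j36.63 Ω = 332∠6.3° Ω.
Step 4 — Power factor: PF = cos(φ) = Re(Z)/|Z| = 330/332.03 = 0.9939.
Step 5 — Type: Im(Z) = 36.63 ⇒ lagging (phase φ = 6.3°).

PF = 0.9939 (lagging, φ = 6.3°)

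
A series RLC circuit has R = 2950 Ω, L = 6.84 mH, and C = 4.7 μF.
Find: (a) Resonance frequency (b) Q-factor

Step 1 — Resonance condition Im(Z)=0 gives ω₀ = 1/√(LC).
Step 2 — ω₀ = 1/√(0.00684·4.7e-06) = 5577 rad/s.
Step 3 — f₀ = ω₀/(2π) = 887.7 Hz.
Step 4 — Series Q: Q = ω₀L/R = 5577·0.00684/2950 = 0.01293.

(a) f₀ = 887.7 Hz  (b) Q = 0.01293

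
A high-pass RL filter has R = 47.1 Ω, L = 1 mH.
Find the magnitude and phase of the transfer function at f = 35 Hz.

Step 1 — Angular frequency: ω = 2π·35 = 219.9 rad/s.
Step 2 — Transfer function: H(jω) = jωL/(R + jωL).
Step 3 — Numerator jωL = j·0.2199; denominator R + jωL = 47.1 + j0.2199.
Step 4 — H = 2.18e-05 + j0.004669.
Step 5 — Magnitude: |H| = 0.004669 (-46.6 dB); phase: φ = 89.7°.

|H| = 0.004669 (-46.6 dB), φ = 89.7°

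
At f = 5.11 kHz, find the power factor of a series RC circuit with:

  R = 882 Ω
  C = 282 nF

Step 1 — Angular frequency: ω = 2π·f = 2π·5110 = 3.211e+04 rad/s.
Step 2 — Component impedances:
  R: Z = R = 882 Ω
  C: Z = 1/(jωC) = -j/(ω·C) = 0 - j110.4 Ω
Step 3 — Series combination: Z_total = R + C = 882 - j110.4 Ω = 888.9∠-7.1° Ω.
Step 4 — Power factor: PF = cos(φ) = Re(Z)/|Z| = 882/888.888 = 0.9923.
Step 5 — Type: Im(Z) = -110.4 ⇒ leading (phase φ = -7.1°).

PF = 0.9923 (leading, φ = -7.1°)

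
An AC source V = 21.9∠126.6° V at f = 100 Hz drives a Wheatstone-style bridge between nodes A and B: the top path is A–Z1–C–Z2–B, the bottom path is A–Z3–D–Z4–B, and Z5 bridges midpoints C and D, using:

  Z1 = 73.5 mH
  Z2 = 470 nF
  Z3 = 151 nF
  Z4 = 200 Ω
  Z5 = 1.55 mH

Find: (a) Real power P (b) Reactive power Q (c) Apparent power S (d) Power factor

Step 1 — Angular frequency: ω = 2π·f = 2π·100 = 628.3 rad/s.
Step 2 — Component impedances:
  Z1: Z = jωL = j·628.3·0.0735 = 0 + j46.18 Ω
  Z2: Z = 1/(jωC) = -j/(ω·C) = 0 - j3386 Ω
  Z3: Z = 1/(jωC) = -j/(ω·C) = 0 - j1.054e+04 Ω
  Z4: Z = R = 200 Ω
  Z5: Z = jωL = j·628.3·0.00155 = 0 + j0.9739 Ω
Step 3 — Bridge requires nodal analysis (the Z5 bridge couples midpoints C and D, so the two paths cannot be reduced to a simple series/parallel combination). Setting node B to ground and injecting 1 A at node A, the 3-node admittance system at A, C, D solves to V_A = Z_AB = 199.4 + j35.59 Ω = 202.6∠10.1° Ω.
Step 4 — Source phasor: V = 21.9∠126.6° V = -13.06 + j17.58 V.
Step 5 — Current: I = V / Z = -0.04821 + j0.09677 A = 0.1081∠116.5° A.
Step 6 — Complex power: S = V·I* = 2.331 + j0.4159 VA.
Step 7 — Real power: P = Re(S) = 2.331 W.
Step 8 — Reactive power: Q = Im(S) = 0.4159 VAR.
Step 9 — Apparent power: |S| = 2.368 VA.
Step 10 — Power factor: PF = P/|S| = 0.9844 (lagging).

(a) P = 2.331 W  (b) Q = 0.4159 VAR  (c) S = 2.368 VA  (d) PF = 0.9844 (lagging)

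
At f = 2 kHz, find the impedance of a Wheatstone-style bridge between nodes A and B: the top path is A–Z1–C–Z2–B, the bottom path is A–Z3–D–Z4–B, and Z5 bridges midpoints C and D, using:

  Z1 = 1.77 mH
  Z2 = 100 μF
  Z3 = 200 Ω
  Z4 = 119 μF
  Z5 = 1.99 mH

Step 1 — Angular frequency: ω = 2π·f = 2π·2000 = 1.257e+04 rad/s.
Step 2 — Component impedances:
  Z1: Z = jωL = j·1.257e+04·0.00177 = 0 + j22.24 Ω
  Z2: Z = 1/(jωC) = -j/(ω·C) = 0 - j0.7958 Ω
  Z3: Z = R = 200 Ω
  Z4: Z = 1/(jωC) = -j/(ω·C) = 0 - j0.6687 Ω
  Z5: Z = jωL = j·1.257e+04·0.00199 = 0 + j25.01 Ω
Step 3 — Bridge requires nodal analysis (the Z5 bridge couples midpoints C and D, so the two paths cannot be reduced to a simple series/parallel combination). Setting node B to ground and injecting 1 A at node A, the 3-node admittance system at A, C, D solves to V_A = Z_AB = 2.265 + j21.19 Ω = 21.31∠83.9° Ω.

Z = 2.265 + j21.19 Ω = 21.31∠83.9° Ω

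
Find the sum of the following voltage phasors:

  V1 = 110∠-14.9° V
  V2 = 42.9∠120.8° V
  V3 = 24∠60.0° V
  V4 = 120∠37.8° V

Step 1 — Convert each phasor to rectangular form:
  V1 = 110·(cos(-14.9°) + j·sin(-14.9°)) = 106.3 - j28.28 V
  V2 = 42.9·(cos(120.8°) + j·sin(120.8°)) = -21.97 + j36.85 V
  V3 = 24·(cos(60.0°) + j·sin(60.0°)) = 12 + j20.78 V
  V4 = 120·(cos(37.8°) + j·sin(37.8°)) = 94.82 + j73.55 V
Step 2 — Sum components: V_total = 191.2 + j102.9 V.
Step 3 — Convert to polar: |V_total| = 217.1 V, ∠V_total = 28.3°.

V_total = 217.1∠28.3° V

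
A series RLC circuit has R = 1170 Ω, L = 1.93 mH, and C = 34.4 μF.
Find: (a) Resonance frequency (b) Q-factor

Step 1 — Resonance condition Im(Z)=0 gives ω₀ = 1/√(LC).
Step 2 — ω₀ = 1/√(0.00193·3.44e-05) = 3881 rad/s.
Step 3 — f₀ = ω₀/(2π) = 617.7 Hz.
Step 4 — Series Q: Q = ω₀L/R = 3881·0.00193/1170 = 0.006402.

(a) f₀ = 617.7 Hz  (b) Q = 0.006402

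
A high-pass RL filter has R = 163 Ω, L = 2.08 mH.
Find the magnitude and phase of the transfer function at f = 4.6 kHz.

Step 1 — Angular frequency: ω = 2π·4600 = 2.89e+04 rad/s.
Step 2 — Transfer function: H(jω) = jωL/(R + jωL).
Step 3 — Numerator jωL = j·60.12; denominator R + jωL = 163 + j60.12.
Step 4 — H = 0.1197 + j0.3247.
Step 5 — Magnitude: |H| = 0.346 (-9.2 dB); phase: φ = 69.8°.

|H| = 0.346 (-9.2 dB), φ = 69.8°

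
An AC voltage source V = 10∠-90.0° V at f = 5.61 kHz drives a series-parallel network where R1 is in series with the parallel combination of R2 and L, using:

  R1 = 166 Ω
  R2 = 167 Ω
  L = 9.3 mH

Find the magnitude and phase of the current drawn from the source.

Step 1 — Angular frequency: ω = 2π·f = 2π·5610 = 3.525e+04 rad/s.
Step 2 — Component impedances:
  R1: Z = R = 166 Ω
  R2: Z = R = 167 Ω
  L: Z = jωL = j·3.525e+04·0.0093 = 0 + j327.8 Ω
Step 3 — Parallel branch: R2 || L = 1/(1/R2 + 1/L) = 132.6 + j67.55 Ω.
Step 4 — Series with R1: Z_total = R1 + (R2 || L) = 298.6 + j67.55 Ω = 306.1∠12.7° Ω.
Step 5 — Source phasor: V = 10∠-90.0° V = 0 - j10 V.
Step 6 — Ohm's law: I = V / Z_total = (0 - j10) / (298.6 + j67.55) = -0.007207 - j0.03186 A.
Step 7 — Convert to polar: |I| = 0.03267 A, ∠I = -102.7°.

I = 0.03267∠-102.7° A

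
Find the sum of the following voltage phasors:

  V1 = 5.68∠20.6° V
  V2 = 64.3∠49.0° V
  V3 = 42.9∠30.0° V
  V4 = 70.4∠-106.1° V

Step 1 — Convert each phasor to rectangular form:
  V1 = 5.68·(cos(20.6°) + j·sin(20.6°)) = 5.317 + j1.998 V
  V2 = 64.3·(cos(49.0°) + j·sin(49.0°)) = 42.18 + j48.53 V
  V3 = 42.9·(cos(30.0°) + j·sin(30.0°)) = 37.15 + j21.45 V
  V4 = 70.4·(cos(-106.1°) + j·sin(-106.1°)) = -19.52 - j67.64 V
Step 2 — Sum components: V_total = 65.13 + j4.337 V.
Step 3 — Convert to polar: |V_total| = 65.28 V, ∠V_total = 3.8°.

V_total = 65.28∠3.8° V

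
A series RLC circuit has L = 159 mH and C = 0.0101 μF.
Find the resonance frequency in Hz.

Step 1 — Resonance condition Im(Z)=0 gives ω₀ = 1/√(LC).
Step 2 — ω₀ = 1/√(0.159·1.01e-08) = 2.495e+04 rad/s.
Step 3 — f₀ = ω₀/(2π) = 3972 Hz.

f₀ = 3972 Hz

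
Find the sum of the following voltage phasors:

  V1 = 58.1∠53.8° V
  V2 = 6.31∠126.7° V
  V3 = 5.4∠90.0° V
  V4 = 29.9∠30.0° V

Step 1 — Convert each phasor to rectangular form:
  V1 = 58.1·(cos(53.8°) + j·sin(53.8°)) = 34.31 + j46.88 V
  V2 = 6.31·(cos(126.7°) + j·sin(126.7°)) = -3.771 + j5.059 V
  V3 = 5.4·(cos(90.0°) + j·sin(90.0°)) = 0 + j5.4 V
  V4 = 29.9·(cos(30.0°) + j·sin(30.0°)) = 25.89 + j14.95 V
Step 2 — Sum components: V_total = 56.44 + j72.29 V.
Step 3 — Convert to polar: |V_total| = 91.71 V, ∠V_total = 52.0°.

V_total = 91.71∠52.0° V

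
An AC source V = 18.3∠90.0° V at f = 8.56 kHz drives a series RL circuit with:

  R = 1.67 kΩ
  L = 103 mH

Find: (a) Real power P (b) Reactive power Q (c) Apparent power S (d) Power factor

Step 1 — Angular frequency: ω = 2π·f = 2π·8560 = 5.378e+04 rad/s.
Step 2 — Component impedances:
  R: Z = R = 1670 Ω
  L: Z = jωL = j·5.378e+04·0.103 = 0 + j5540 Ω
Step 3 — Series combination: Z_total = R + L = 1670 + j5540 Ω = 5786∠73.2° Ω.
Step 4 — Source phasor: V = 18.3∠90.0° V = 0 + j18.3 V.
Step 5 — Current: I = V / Z = 0.003028 + j0.0009129 A = 0.003163∠16.8° A.
Step 6 — Complex power: S = V·I* = 0.01671 + j0.05542 VA.
Step 7 — Real power: P = Re(S) = 0.01671 W.
Step 8 — Reactive power: Q = Im(S) = 0.05542 VAR.
Step 9 — Apparent power: |S| = 0.05788 VA.
Step 10 — Power factor: PF = P/|S| = 0.2886 (lagging).

(a) P = 0.01671 W  (b) Q = 0.05542 VAR  (c) S = 0.05788 VA  (d) PF = 0.2886 (lagging)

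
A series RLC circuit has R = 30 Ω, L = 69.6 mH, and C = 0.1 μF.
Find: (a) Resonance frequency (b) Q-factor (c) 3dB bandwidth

Step 1 — Resonance: ω₀ = 1/√(LC) = 1/√(0.0696·1e-07) = 1.199e+04 rad/s.
Step 2 — f₀ = ω₀/(2π) = 1908 Hz.
Step 3 — Series Q: Q = ω₀L/R = 1.199e+04·0.0696/30 = 27.81.
Step 4 — Bandwidth: Δω = ω₀/Q = 431 rad/s; BW = Δω/(2π) = 68.6 Hz.

(a) f₀ = 1908 Hz  (b) Q = 27.81  (c) BW = 68.6 Hz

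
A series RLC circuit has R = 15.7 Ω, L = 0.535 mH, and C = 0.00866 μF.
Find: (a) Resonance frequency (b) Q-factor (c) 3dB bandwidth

Step 1 — Resonance: ω₀ = 1/√(LC) = 1/√(0.000535·8.66e-09) = 4.646e+05 rad/s.
Step 2 — f₀ = ω₀/(2π) = 7.394e+04 Hz.
Step 3 — Series Q: Q = ω₀L/R = 4.646e+05·0.000535/15.7 = 15.83.
Step 4 — Bandwidth: Δω = ω₀/Q = 2.935e+04 rad/s; BW = Δω/(2π) = 4671 Hz.

(a) f₀ = 7.394e+04 Hz  (b) Q = 15.83  (c) BW = 4671 Hz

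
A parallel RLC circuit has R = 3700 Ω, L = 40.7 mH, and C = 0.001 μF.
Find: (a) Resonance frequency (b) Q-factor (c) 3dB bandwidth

Step 1 — Resonance: ω₀ = 1/√(LC) = 1/√(0.0407·1e-09) = 1.567e+05 rad/s.
Step 2 — f₀ = ω₀/(2π) = 2.495e+04 Hz.
Step 3 — Parallel Q: Q = R/(ω₀L) = 3700/(1.567e+05·0.0407) = 0.58.
Step 4 — Bandwidth: Δω = ω₀/Q = 2.703e+05 rad/s; BW = Δω/(2π) = 4.301e+04 Hz.

(a) f₀ = 2.495e+04 Hz  (b) Q = 0.58  (c) BW = 4.301e+04 Hz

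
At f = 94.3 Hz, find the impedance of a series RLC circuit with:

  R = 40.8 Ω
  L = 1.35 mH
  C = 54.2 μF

Step 1 — Angular frequency: ω = 2π·f = 2π·94.3 = 592.5 rad/s.
Step 2 — Component impedances:
  R: Z = R = 40.8 Ω
  L: Z = jωL = j·592.5·0.00135 = 0 + j0.7999 Ω
  C: Z = 1/(jωC) = -j/(ω·C) = 0 - j31.14 Ω
Step 3 — Series combination: Z_total = R + L + C = 40.8 - j30.34 Ω = 50.84∠-36.6° Ω.

Z = 40.8 - j30.34 Ω = 50.84∠-36.6° Ω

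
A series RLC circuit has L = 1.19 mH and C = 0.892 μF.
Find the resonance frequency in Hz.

Step 1 — Resonance condition Im(Z)=0 gives ω₀ = 1/√(LC).
Step 2 — ω₀ = 1/√(0.00119·8.92e-07) = 3.069e+04 rad/s.
Step 3 — f₀ = ω₀/(2π) = 4885 Hz.

f₀ = 4885 Hz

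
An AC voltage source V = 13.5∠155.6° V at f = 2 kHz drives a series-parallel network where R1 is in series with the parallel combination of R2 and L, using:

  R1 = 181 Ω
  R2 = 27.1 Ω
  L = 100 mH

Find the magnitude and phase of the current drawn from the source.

Step 1 — Angular frequency: ω = 2π·f = 2π·2000 = 1.257e+04 rad/s.
Step 2 — Component impedances:
  R1: Z = R = 181 Ω
  R2: Z = R = 27.1 Ω
  L: Z = jωL = j·1.257e+04·0.1 = 0 + j1257 Ω
Step 3 — Parallel branch: R2 || L = 1/(1/R2 + 1/L) = 27.09 + j0.5842 Ω.
Step 4 — Series with R1: Z_total = R1 + (R2 || L) = 208.1 + j0.5842 Ω = 208.1∠0.2° Ω.
Step 5 — Source phasor: V = 13.5∠155.6° V = -12.29 + j5.577 V.
Step 6 — Ohm's law: I = V / Z_total = (-12.29 + j5.577) / (208.1 + j0.5842) = -0.05901 + j0.02697 A.
Step 7 — Convert to polar: |I| = 0.06488 A, ∠I = 155.4°.

I = 0.06488∠155.4° A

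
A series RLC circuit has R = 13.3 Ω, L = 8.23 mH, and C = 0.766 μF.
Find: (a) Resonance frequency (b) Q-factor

Step 1 — Resonance condition Im(Z)=0 gives ω₀ = 1/√(LC).
Step 2 — ω₀ = 1/√(0.00823·7.66e-07) = 1.259e+04 rad/s.
Step 3 — f₀ = ω₀/(2π) = 2004 Hz.
Step 4 — Series Q: Q = ω₀L/R = 1.259e+04·0.00823/13.3 = 7.794.

(a) f₀ = 2004 Hz  (b) Q = 7.794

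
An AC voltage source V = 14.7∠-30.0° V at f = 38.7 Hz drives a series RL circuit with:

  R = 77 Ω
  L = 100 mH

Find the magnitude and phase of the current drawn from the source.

Step 1 — Angular frequency: ω = 2π·f = 2π·38.7 = 243.2 rad/s.
Step 2 — Component impedances:
  R: Z = R = 77 Ω
  L: Z = jωL = j·243.2·0.1 = 0 + j24.32 Ω
Step 3 — Series combination: Z_total = R + L = 77 + j24.32 Ω = 80.75∠17.5° Ω.
Step 4 — Source phasor: V = 14.7∠-30.0° V = 12.73 - j7.35 V.
Step 5 — Ohm's law: I = V / Z_total = (12.73 - j7.35) / (77 + j24.32) = 0.1229 - j0.1343 A.
Step 6 — Convert to polar: |I| = 0.182 A, ∠I = -47.5°.

I = 0.182∠-47.5° A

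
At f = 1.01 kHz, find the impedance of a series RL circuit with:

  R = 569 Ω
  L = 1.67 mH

Step 1 — Angular frequency: ω = 2π·f = 2π·1010 = 6346 rad/s.
Step 2 — Component impedances:
  R: Z = R = 569 Ω
  L: Z = jωL = j·6346·0.00167 = 0 + j10.6 Ω
Step 3 — Series combination: Z_total = R + L = 569 + j10.6 Ω = 569.1∠1.1° Ω.

Z = 569 + j10.6 Ω = 569.1∠1.1° Ω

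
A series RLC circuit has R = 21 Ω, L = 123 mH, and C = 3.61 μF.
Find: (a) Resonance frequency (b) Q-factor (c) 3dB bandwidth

Step 1 — Resonance condition Im(Z)=0 gives ω₀ = 1/√(LC).
Step 2 — ω₀ = 1/√(0.123·3.61e-06) = 1501 rad/s.
Step 3 — f₀ = ω₀/(2π) = 238.8 Hz.
Step 4 — Series Q: Q = ω₀L/R = 1501·0.123/21 = 8.79.
Step 5 — 3dB bandwidth: Δω = ω₀/Q = 170.7 rad/s; BW = Δω/(2π) = 27.17 Hz.

(a) f₀ = 238.8 Hz  (b) Q = 8.79  (c) BW = 27.17 Hz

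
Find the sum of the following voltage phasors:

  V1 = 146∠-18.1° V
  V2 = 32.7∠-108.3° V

Step 1 — Convert each phasor to rectangular form:
  V1 = 146·(cos(-18.1°) + j·sin(-18.1°)) = 138.8 - j45.36 V
  V2 = 32.7·(cos(-108.3°) + j·sin(-108.3°)) = -10.27 - j31.05 V
Step 2 — Sum components: V_total = 128.5 - j76.4 V.
Step 3 — Convert to polar: |V_total| = 149.5 V, ∠V_total = -30.7°.

V_total = 149.5∠-30.7° V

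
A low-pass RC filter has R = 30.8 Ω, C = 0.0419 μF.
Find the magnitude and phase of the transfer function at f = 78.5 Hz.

Step 1 — Angular frequency: ω = 2π·78.5 = 493.2 rad/s.
Step 2 — Transfer function: H(jω) = 1/(1 + jωRC).
Step 3 — Denominator: 1 + jωRC = 1 + j·493.2·30.8·4.19e-08 = 1 + j0.0006365.
Step 4 — H = 1 - j0.0006365.
Step 5 — Magnitude: |H| = 1 (-0.0 dB); phase: φ = -0.0°.

|H| = 1 (-0.0 dB), φ = -0.0°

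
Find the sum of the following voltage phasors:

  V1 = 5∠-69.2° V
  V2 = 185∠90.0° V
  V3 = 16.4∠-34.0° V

Step 1 — Convert each phasor to rectangular form:
  V1 = 5·(cos(-69.2°) + j·sin(-69.2°)) = 1.776 - j4.674 V
  V2 = 185·(cos(90.0°) + j·sin(90.0°)) = 0 + j185 V
  V3 = 16.4·(cos(-34.0°) + j·sin(-34.0°)) = 13.6 - j9.171 V
Step 2 — Sum components: V_total = 15.37 + j171.2 V.
Step 3 — Convert to polar: |V_total| = 171.8 V, ∠V_total = 84.9°.

V_total = 171.8∠84.9° V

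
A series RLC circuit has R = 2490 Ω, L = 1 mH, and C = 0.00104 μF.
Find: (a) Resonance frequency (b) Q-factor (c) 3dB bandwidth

Step 1 — Resonance: ω₀ = 1/√(LC) = 1/√(0.001·1.04e-09) = 9.806e+05 rad/s.
Step 2 — f₀ = ω₀/(2π) = 1.561e+05 Hz.
Step 3 — Series Q: Q = ω₀L/R = 9.806e+05·0.001/2490 = 0.3938.
Step 4 — Bandwidth: Δω = ω₀/Q = 2.49e+06 rad/s; BW = Δω/(2π) = 3.963e+05 Hz.

(a) f₀ = 1.561e+05 Hz  (b) Q = 0.3938  (c) BW = 3.963e+05 Hz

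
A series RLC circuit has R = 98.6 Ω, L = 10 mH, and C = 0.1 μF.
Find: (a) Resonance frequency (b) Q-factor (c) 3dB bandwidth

Step 1 — Resonance: ω₀ = 1/√(LC) = 1/√(0.01·1e-07) = 3.162e+04 rad/s.
Step 2 — f₀ = ω₀/(2π) = 5033 Hz.
Step 3 — Series Q: Q = ω₀L/R = 3.162e+04·0.01/98.6 = 3.207.
Step 4 — Bandwidth: Δω = ω₀/Q = 9860 rad/s; BW = Δω/(2π) = 1569 Hz.

(a) f₀ = 5033 Hz  (b) Q = 3.207  (c) BW = 1569 Hz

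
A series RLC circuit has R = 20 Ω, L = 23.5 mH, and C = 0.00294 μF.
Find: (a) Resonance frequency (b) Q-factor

Step 1 — Resonance condition Im(Z)=0 gives ω₀ = 1/√(LC).
Step 2 — ω₀ = 1/√(0.0235·2.94e-09) = 1.203e+05 rad/s.
Step 3 — f₀ = ω₀/(2π) = 1.915e+04 Hz.
Step 4 — Series Q: Q = ω₀L/R = 1.203e+05·0.0235/20 = 141.4.

(a) f₀ = 1.915e+04 Hz  (b) Q = 141.4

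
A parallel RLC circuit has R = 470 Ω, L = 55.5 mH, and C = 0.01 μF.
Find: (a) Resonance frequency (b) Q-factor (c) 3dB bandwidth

Step 1 — Resonance: ω₀ = 1/√(LC) = 1/√(0.0555·1e-08) = 4.245e+04 rad/s.
Step 2 — f₀ = ω₀/(2π) = 6756 Hz.
Step 3 — Parallel Q: Q = R/(ω₀L) = 470/(4.245e+04·0.0555) = 0.1995.
Step 4 — Bandwidth: Δω = ω₀/Q = 2.128e+05 rad/s; BW = Δω/(2π) = 3.386e+04 Hz.

(a) f₀ = 6756 Hz  (b) Q = 0.1995  (c) BW = 3.386e+04 Hz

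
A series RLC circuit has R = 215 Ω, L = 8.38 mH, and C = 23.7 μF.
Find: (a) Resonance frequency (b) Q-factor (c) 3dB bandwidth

Step 1 — Resonance: ω₀ = 1/√(LC) = 1/√(0.00838·2.37e-05) = 2244 rad/s.
Step 2 — f₀ = ω₀/(2π) = 357.1 Hz.
Step 3 — Series Q: Q = ω₀L/R = 2244·0.00838/215 = 0.08746.
Step 4 — Bandwidth: Δω = ω₀/Q = 2.566e+04 rad/s; BW = Δω/(2π) = 4083 Hz.

(a) f₀ = 357.1 Hz  (b) Q = 0.08746  (c) BW = 4083 Hz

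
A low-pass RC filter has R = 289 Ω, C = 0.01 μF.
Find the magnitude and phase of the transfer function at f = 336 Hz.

Step 1 — Angular frequency: ω = 2π·336 = 2111 rad/s.
Step 2 — Transfer function: H(jω) = 1/(1 + jωRC).
Step 3 — Denominator: 1 + jωRC = 1 + j·2111·289·1e-08 = 1 + j0.006101.
Step 4 — H = 1 - j0.006101.
Step 5 — Magnitude: |H| = 1 (-0.0 dB); phase: φ = -0.3°.

|H| = 1 (-0.0 dB), φ = -0.3°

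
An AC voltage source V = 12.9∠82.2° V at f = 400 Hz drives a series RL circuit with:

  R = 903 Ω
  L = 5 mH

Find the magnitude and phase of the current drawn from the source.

Step 1 — Angular frequency: ω = 2π·f = 2π·400 = 2513 rad/s.
Step 2 — Component impedances:
  R: Z = R = 903 Ω
  L: Z = jωL = j·2513·0.005 = 0 + j12.57 Ω
Step 3 — Series combination: Z_total = R + L = 903 + j12.57 Ω = 903.1∠0.8° Ω.
Step 4 — Source phasor: V = 12.9∠82.2° V = 1.751 + j12.78 V.
Step 5 — Ohm's law: I = V / Z_total = (1.751 + j12.78) / (903 + j12.57) = 0.002135 + j0.01412 A.
Step 6 — Convert to polar: |I| = 0.01428 A, ∠I = 81.4°.

I = 0.01428∠81.4° A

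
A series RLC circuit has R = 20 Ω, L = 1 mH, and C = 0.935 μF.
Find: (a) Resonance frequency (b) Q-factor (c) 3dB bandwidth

Step 1 — Resonance: ω₀ = 1/√(LC) = 1/√(0.001·9.35e-07) = 3.27e+04 rad/s.
Step 2 — f₀ = ω₀/(2π) = 5205 Hz.
Step 3 — Series Q: Q = ω₀L/R = 3.27e+04·0.001/20 = 1.635.
Step 4 — Bandwidth: Δω = ω₀/Q = 2e+04 rad/s; BW = Δω/(2π) = 3183 Hz.

(a) f₀ = 5205 Hz  (b) Q = 1.635  (c) BW = 3183 Hz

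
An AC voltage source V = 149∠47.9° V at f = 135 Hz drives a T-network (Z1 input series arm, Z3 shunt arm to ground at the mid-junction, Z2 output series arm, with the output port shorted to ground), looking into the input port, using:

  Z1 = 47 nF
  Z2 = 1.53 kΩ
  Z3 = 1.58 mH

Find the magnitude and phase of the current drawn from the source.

Step 1 — Angular frequency: ω = 2π·f = 2π·135 = 848.2 rad/s.
Step 2 — Component impedances:
  Z1: Z = 1/(jωC) = -j/(ω·C) = 0 - j2.508e+04 Ω
  Z2: Z = R = 1530 Ω
  Z3: Z = jωL = j·848.2·0.00158 = 0 + j1.34 Ω
Step 3 — With the output port shorted to ground, the output series arm Z2 runs from the junction to ground; the shunt arm Z3 also runs from the junction to ground. They appear in parallel: Z3 || Z2 = 0.001174 + j1.34 Ω.
Step 4 — Series with input arm Z1: Z_in = Z1 + (Z3 || Z2) = 0.001174 - j2.508e+04 Ω = 2.508e+04∠-90.0° Ω.
Step 5 — Source phasor: V = 149∠47.9° V = 99.89 + j110.6 V.
Step 6 — Ohm's law: I = V / Z_total = (99.89 + j110.6) / (0.001174 - j2.508e+04) = -0.004408 + j0.003983 A.
Step 7 — Convert to polar: |I| = 0.00594 A, ∠I = 137.9°.

I = 0.00594∠137.9° A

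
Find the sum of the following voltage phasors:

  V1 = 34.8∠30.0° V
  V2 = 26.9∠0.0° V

Step 1 — Convert each phasor to rectangular form:
  V1 = 34.8·(cos(30.0°) + j·sin(30.0°)) = 30.14 + j17.4 V
  V2 = 26.9·(cos(0.0°) + j·sin(0.0°)) = 26.9 V
Step 2 — Sum components: V_total = 57.04 + j17.4 V.
Step 3 — Convert to polar: |V_total| = 59.63 V, ∠V_total = 17.0°.

V_total = 59.63∠17.0° V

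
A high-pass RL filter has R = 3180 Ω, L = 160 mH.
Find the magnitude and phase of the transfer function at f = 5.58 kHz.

Step 1 — Angular frequency: ω = 2π·5580 = 3.506e+04 rad/s.
Step 2 — Transfer function: H(jω) = jωL/(R + jωL).
Step 3 — Numerator jωL = j·5610; denominator R + jωL = 3180 + j5610.
Step 4 — H = 0.7568 + j0.429.
Step 5 — Magnitude: |H| = 0.8699 (-1.2 dB); phase: φ = 29.5°.

|H| = 0.8699 (-1.2 dB), φ = 29.5°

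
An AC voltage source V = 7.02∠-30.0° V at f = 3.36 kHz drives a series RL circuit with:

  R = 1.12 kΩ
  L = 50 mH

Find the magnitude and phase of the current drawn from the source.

Step 1 — Angular frequency: ω = 2π·f = 2π·3360 = 2.111e+04 rad/s.
Step 2 — Component impedances:
  R: Z = R = 1120 Ω
  L: Z = jωL = j·2.111e+04·0.05 = 0 + j1056 Ω
Step 3 — Series combination: Z_total = R + L = 1120 + j1056 Ω = 1539∠43.3° Ω.
Step 4 — Source phasor: V = 7.02∠-30.0° V = 6.079 - j3.51 V.
Step 5 — Ohm's law: I = V / Z_total = (6.079 - j3.51) / (1120 + j1056) = 0.00131 - j0.004369 A.
Step 6 — Convert to polar: |I| = 0.004561 A, ∠I = -73.3°.

I = 0.004561∠-73.3° A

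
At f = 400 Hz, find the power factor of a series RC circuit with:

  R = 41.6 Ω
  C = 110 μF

Step 1 — Angular frequency: ω = 2π·f = 2π·400 = 2513 rad/s.
Step 2 — Component impedances:
  R: Z = R = 41.6 Ω
  C: Z = 1/(jωC) = -j/(ω·C) = 0 - j3.617 Ω
Step 3 — Series combination: Z_total = R + C = 41.6 - j3.617 Ω = 41.76∠-5.0° Ω.
Step 4 — Power factor: PF = cos(φ) = Re(Z)/|Z| = 41.6/41.76 = 0.9962.
Step 5 — Type: Im(Z) = -3.617 ⇒ leading (phase φ = -5.0°).

PF = 0.9962 (leading, φ = -5.0°)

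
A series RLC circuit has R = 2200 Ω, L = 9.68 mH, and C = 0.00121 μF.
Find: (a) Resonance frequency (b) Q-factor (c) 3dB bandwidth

Step 1 — Resonance condition Im(Z)=0 gives ω₀ = 1/√(LC).
Step 2 — ω₀ = 1/√(0.00968·1.21e-09) = 2.922e+05 rad/s.
Step 3 — f₀ = ω₀/(2π) = 4.65e+04 Hz.
Step 4 — Series Q: Q = ω₀L/R = 2.922e+05·0.00968/2200 = 1.286.
Step 5 — 3dB bandwidth: Δω = ω₀/Q = 2.273e+05 rad/s; BW = Δω/(2π) = 3.617e+04 Hz.

(a) f₀ = 4.65e+04 Hz  (b) Q = 1.286  (c) BW = 3.617e+04 Hz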